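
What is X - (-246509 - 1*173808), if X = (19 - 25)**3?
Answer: 420101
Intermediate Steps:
X = -216 (X = (-6)**3 = -216)
X - (-246509 - 1*173808) = -216 - (-246509 - 1*173808) = -216 - (-246509 - 173808) = -216 - 1*(-420317) = -216 + 420317 = 420101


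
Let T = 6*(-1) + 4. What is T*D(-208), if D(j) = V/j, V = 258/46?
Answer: 129/2392 ≈ 0.053930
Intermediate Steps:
V = 129/23 (V = 258*(1/46) = 129/23 ≈ 5.6087)
D(j) = 129/(23*j)
T = -2 (T = -6 + 4 = -2)
T*D(-208) = -258/(23*(-208)) = -258*(-1)/(23*208) = -2*(-129/4784) = 129/2392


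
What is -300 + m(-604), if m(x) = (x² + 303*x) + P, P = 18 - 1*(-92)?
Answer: 181614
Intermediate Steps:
P = 110 (P = 18 + 92 = 110)
m(x) = 110 + x² + 303*x (m(x) = (x² + 303*x) + 110 = 110 + x² + 303*x)
-300 + m(-604) = -300 + (110 + (-604)² + 303*(-604)) = -300 + (110 + 364816 - 183012) = -300 + 181914 = 181614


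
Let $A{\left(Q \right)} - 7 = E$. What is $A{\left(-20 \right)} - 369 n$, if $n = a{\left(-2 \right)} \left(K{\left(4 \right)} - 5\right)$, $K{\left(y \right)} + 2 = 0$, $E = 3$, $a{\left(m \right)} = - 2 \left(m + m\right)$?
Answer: $20674$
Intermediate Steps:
$a{\left(m \right)} = - 4 m$ ($a{\left(m \right)} = - 2 \cdot 2 m = - 4 m$)
$A{\left(Q \right)} = 10$ ($A{\left(Q \right)} = 7 + 3 = 10$)
$K{\left(y \right)} = -2$ ($K{\left(y \right)} = -2 + 0 = -2$)
$n = -56$ ($n = \left(-4\right) \left(-2\right) \left(-2 - 5\right) = 8 \left(-7\right) = -56$)
$A{\left(-20 \right)} - 369 n = 10 - -20664 = 10 + 20664 = 20674$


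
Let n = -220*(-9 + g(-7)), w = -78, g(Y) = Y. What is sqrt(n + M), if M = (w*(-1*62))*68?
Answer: 4*sqrt(20773) ≈ 576.51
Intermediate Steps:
M = 328848 (M = -(-78)*62*68 = -78*(-62)*68 = 4836*68 = 328848)
n = 3520 (n = -220*(-9 - 7) = -220*(-16) = 3520)
sqrt(n + M) = sqrt(3520 + 328848) = sqrt(332368) = 4*sqrt(20773)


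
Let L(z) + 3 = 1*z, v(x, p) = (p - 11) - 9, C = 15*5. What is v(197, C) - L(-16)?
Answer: 74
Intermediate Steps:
C = 75
v(x, p) = -20 + p (v(x, p) = (-11 + p) - 9 = -20 + p)
L(z) = -3 + z (L(z) = -3 + 1*z = -3 + z)
v(197, C) - L(-16) = (-20 + 75) - (-3 - 16) = 55 - 1*(-19) = 55 + 19 = 74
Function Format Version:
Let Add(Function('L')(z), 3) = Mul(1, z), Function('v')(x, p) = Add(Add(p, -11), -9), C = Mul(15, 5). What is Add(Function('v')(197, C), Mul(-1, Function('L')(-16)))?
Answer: 74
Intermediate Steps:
C = 75
Function('v')(x, p) = Add(-20, p) (Function('v')(x, p) = Add(Add(-11, p), -9) = Add(-20, p))
Function('L')(z) = Add(-3, z) (Function('L')(z) = Add(-3, Mul(1, z)) = Add(-3, z))
Add(Function('v')(197, C), Mul(-1, Function('L')(-16))) = Add(Add(-20, 75), Mul(-1, Add(-3, -16))) = Add(55, Mul(-1, -19)) = Add(55, 19) = 74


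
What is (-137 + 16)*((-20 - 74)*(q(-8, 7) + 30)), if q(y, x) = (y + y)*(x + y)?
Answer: 523204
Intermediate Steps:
q(y, x) = 2*y*(x + y) (q(y, x) = (2*y)*(x + y) = 2*y*(x + y))
(-137 + 16)*((-20 - 74)*(q(-8, 7) + 30)) = (-137 + 16)*((-20 - 74)*(2*(-8)*(7 - 8) + 30)) = -(-11374)*(2*(-8)*(-1) + 30) = -(-11374)*(16 + 30) = -(-11374)*46 = -121*(-4324) = 523204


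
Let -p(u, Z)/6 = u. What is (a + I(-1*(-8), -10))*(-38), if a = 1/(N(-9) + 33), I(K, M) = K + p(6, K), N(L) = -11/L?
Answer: 163685/154 ≈ 1062.9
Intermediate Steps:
p(u, Z) = -6*u
I(K, M) = -36 + K (I(K, M) = K - 6*6 = K - 36 = -36 + K)
a = 9/308 (a = 1/(-11/(-9) + 33) = 1/(-11*(-⅑) + 33) = 1/(11/9 + 33) = 1/(308/9) = 9/308 ≈ 0.029221)
(a + I(-1*(-8), -10))*(-38) = (9/308 + (-36 - 1*(-8)))*(-38) = (9/308 + (-36 + 8))*(-38) = (9/308 - 28)*(-38) = -8615/308*(-38) = 163685/154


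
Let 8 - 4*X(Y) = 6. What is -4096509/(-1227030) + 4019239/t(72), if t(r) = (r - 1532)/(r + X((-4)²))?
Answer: -23836280952279/119430920 ≈ -1.9958e+5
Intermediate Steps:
X(Y) = ½ (X(Y) = 2 - ¼*6 = 2 - 3/2 = ½)
t(r) = (-1532 + r)/(½ + r) (t(r) = (r - 1532)/(r + ½) = (-1532 + r)/(½ + r))
-4096509/(-1227030) + 4019239/t(72) = -4096509/(-1227030) + 4019239/((2*(-1532 + 72)/(1 + 2*72))) = -4096509*(-1/1227030) + 4019239/((2*(-1460)/(1 + 144))) = 1365503/409010 + 4019239/((2*(-1460)/145)) = 1365503/409010 + 4019239/((2*(1/145)*(-1460))) = 1365503/409010 + 4019239/(-584/29) = 1365503/409010 + 4019239*(-29/584) = 1365503/409010 - 116557931/584 = -23836280952279/119430920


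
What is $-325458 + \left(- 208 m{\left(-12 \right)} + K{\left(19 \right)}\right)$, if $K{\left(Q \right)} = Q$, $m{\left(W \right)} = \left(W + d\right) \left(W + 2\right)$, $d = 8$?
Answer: $-333759$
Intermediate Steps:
$m{\left(W \right)} = \left(2 + W\right) \left(8 + W\right)$ ($m{\left(W \right)} = \left(W + 8\right) \left(W + 2\right) = \left(8 + W\right) \left(2 + W\right) = \left(2 + W\right) \left(8 + W\right)$)
$-325458 + \left(- 208 m{\left(-12 \right)} + K{\left(19 \right)}\right) = -325458 + \left(- 208 \left(16 + \left(-12\right)^{2} + 10 \left(-12\right)\right) + 19\right) = -325458 + \left(- 208 \left(16 + 144 - 120\right) + 19\right) = -325458 + \left(\left(-208\right) 40 + 19\right) = -325458 + \left(-8320 + 19\right) = -325458 - 8301 = -333759$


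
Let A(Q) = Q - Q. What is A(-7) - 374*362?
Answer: -135388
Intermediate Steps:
A(Q) = 0
A(-7) - 374*362 = 0 - 374*362 = 0 - 135388 = -135388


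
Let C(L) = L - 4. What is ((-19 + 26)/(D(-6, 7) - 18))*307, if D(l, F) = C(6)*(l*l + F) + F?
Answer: 2149/75 ≈ 28.653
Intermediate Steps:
C(L) = -4 + L
D(l, F) = 2*l² + 3*F (D(l, F) = (-4 + 6)*(l*l + F) + F = 2*(l² + F) + F = 2*(F + l²) + F = (2*F + 2*l²) + F = 2*l² + 3*F)
((-19 + 26)/(D(-6, 7) - 18))*307 = ((-19 + 26)/((2*(-6)² + 3*7) - 18))*307 = (7/((2*36 + 21) - 18))*307 = (7/((72 + 21) - 18))*307 = (7/(93 - 18))*307 = (7/75)*307 = 2149/75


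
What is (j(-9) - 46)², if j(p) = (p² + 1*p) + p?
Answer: 289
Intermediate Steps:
j(p) = p² + 2*p (j(p) = (p² + p) + p = (p + p²) + p = p² + 2*p)
(j(-9) - 46)² = (-9*(2 - 9) - 46)² = (-9*(-7) - 46)² = (63 - 46)² = 17² = 289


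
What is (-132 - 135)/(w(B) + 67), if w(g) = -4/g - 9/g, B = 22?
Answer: -1958/487 ≈ -4.0205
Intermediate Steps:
w(g) = -13/g
(-132 - 135)/(w(B) + 67) = (-132 - 135)/(-13/22 + 67) = -267/(-13*1/22 + 67) = -267/(-13/22 + 67) = -267/1461/22 = -267*22/1461 = -1958/487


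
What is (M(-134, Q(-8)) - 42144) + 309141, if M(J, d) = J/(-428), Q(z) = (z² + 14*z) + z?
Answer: 57137425/214 ≈ 2.6700e+5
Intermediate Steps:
Q(z) = z² + 15*z
M(J, d) = -J/428 (M(J, d) = J*(-1/428) = -J/428)
(M(-134, Q(-8)) - 42144) + 309141 = (-1/428*(-134) - 42144) + 309141 = (67/214 - 42144) + 309141 = -9018749/214 + 309141 = 57137425/214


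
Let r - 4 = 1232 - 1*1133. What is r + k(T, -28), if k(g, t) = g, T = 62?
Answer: 165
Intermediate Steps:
r = 103 (r = 4 + (1232 - 1*1133) = 4 + (1232 - 1133) = 4 + 99 = 103)
r + k(T, -28) = 103 + 62 = 165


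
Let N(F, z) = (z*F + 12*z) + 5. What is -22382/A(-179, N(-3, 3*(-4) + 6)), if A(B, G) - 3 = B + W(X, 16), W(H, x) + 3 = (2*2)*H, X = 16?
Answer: 22382/115 ≈ 194.63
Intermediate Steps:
W(H, x) = -3 + 4*H (W(H, x) = -3 + (2*2)*H = -3 + 4*H)
N(F, z) = 5 + 12*z + F*z (N(F, z) = (F*z + 12*z) + 5 = (12*z + F*z) + 5 = 5 + 12*z + F*z)
A(B, G) = 64 + B (A(B, G) = 3 + (B + (-3 + 4*16)) = 3 + (B + (-3 + 64)) = 3 + (B + 61) = 3 + (61 + B) = 64 + B)
-22382/A(-179, N(-3, 3*(-4) + 6)) = -22382/(64 - 179) = -22382/(-115) = -22382*(-1/115) = 22382/115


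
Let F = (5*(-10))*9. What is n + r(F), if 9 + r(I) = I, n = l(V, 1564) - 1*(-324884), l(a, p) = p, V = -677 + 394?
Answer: 325989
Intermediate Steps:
V = -283
F = -450 (F = -50*9 = -450)
n = 326448 (n = 1564 - 1*(-324884) = 1564 + 324884 = 326448)
r(I) = -9 + I
n + r(F) = 326448 + (-9 - 450) = 326448 - 459 = 325989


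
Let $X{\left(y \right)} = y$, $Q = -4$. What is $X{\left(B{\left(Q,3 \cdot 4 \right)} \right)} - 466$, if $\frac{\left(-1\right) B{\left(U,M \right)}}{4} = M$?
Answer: $-514$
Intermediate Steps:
$B{\left(U,M \right)} = - 4 M$
$X{\left(B{\left(Q,3 \cdot 4 \right)} \right)} - 466 = - 4 \cdot 3 \cdot 4 - 466 = \left(-4\right) 12 - 466 = -48 - 466 = -514$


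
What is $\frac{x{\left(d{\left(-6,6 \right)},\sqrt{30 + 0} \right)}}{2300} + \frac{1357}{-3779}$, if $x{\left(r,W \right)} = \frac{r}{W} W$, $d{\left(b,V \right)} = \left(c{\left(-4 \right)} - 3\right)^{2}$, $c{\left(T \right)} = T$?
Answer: $- \frac{2935929}{8691700} \approx -0.33779$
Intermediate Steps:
$d{\left(b,V \right)} = 49$ ($d{\left(b,V \right)} = \left(-4 - 3\right)^{2} = \left(-7\right)^{2} = 49$)
$x{\left(r,W \right)} = r$
$\frac{x{\left(d{\left(-6,6 \right)},\sqrt{30 + 0} \right)}}{2300} + \frac{1357}{-3779} = \frac{49}{2300} + \frac{1357}{-3779} = 49 \cdot \frac{1}{2300} + 1357 \left(- \frac{1}{3779}\right) = \frac{49}{2300} - \frac{1357}{3779} = - \frac{2935929}{8691700}$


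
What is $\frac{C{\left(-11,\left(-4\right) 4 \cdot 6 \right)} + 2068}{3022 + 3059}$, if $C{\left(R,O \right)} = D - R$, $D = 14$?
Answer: $\frac{2093}{6081} \approx 0.34419$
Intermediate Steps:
$C{\left(R,O \right)} = 14 - R$
$\frac{C{\left(-11,\left(-4\right) 4 \cdot 6 \right)} + 2068}{3022 + 3059} = \frac{\left(14 - -11\right) + 2068}{3022 + 3059} = \frac{\left(14 + 11\right) + 2068}{6081} = \left(25 + 2068\right) \frac{1}{6081} = 2093 \cdot \frac{1}{6081} = \frac{2093}{6081}$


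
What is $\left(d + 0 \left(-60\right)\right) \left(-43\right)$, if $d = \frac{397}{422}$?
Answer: $- \frac{17071}{422} \approx -40.453$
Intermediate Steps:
$d = \frac{397}{422}$ ($d = 397 \cdot \frac{1}{422} = \frac{397}{422} \approx 0.94076$)
$\left(d + 0 \left(-60\right)\right) \left(-43\right) = \left(\frac{397}{422} + 0 \left(-60\right)\right) \left(-43\right) = \left(\frac{397}{422} + 0\right) \left(-43\right) = \frac{397}{422} \left(-43\right) = - \frac{17071}{422}$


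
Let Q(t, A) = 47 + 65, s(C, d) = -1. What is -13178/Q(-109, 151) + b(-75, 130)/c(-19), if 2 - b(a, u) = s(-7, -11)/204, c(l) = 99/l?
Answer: -33376655/282744 ≈ -118.05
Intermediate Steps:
Q(t, A) = 112
b(a, u) = 409/204 (b(a, u) = 2 - (-1)/204 = 2 - 1*(-1/204) = 2 + 1/204 = 409/204)
-13178/Q(-109, 151) + b(-75, 130)/c(-19) = -13178/112 + 409/(204*((99/(-19)))) = -13178*1/112 + 409/(204*((99*(-1/19)))) = -6589/56 + 409/(204*(-99/19)) = -6589/56 + (409/204)*(-19/99) = -6589/56 - 7771/20196 = -33376655/282744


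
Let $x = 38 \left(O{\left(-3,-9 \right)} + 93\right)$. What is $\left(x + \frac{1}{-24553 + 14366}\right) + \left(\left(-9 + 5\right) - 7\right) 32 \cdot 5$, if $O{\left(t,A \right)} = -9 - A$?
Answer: $\frac{18071737}{10187} \approx 1774.0$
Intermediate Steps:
$x = 3534$ ($x = 38 \left(\left(-9 - -9\right) + 93\right) = 38 \left(\left(-9 + 9\right) + 93\right) = 38 \left(0 + 93\right) = 38 \cdot 93 = 3534$)
$\left(x + \frac{1}{-24553 + 14366}\right) + \left(\left(-9 + 5\right) - 7\right) 32 \cdot 5 = \left(3534 + \frac{1}{-24553 + 14366}\right) + \left(\left(-9 + 5\right) - 7\right) 32 \cdot 5 = \left(3534 + \frac{1}{-10187}\right) + \left(-4 - 7\right) 32 \cdot 5 = \left(3534 - \frac{1}{10187}\right) + \left(-11\right) 32 \cdot 5 = \frac{36000857}{10187} - 1760 = \frac{18071737}{10187}$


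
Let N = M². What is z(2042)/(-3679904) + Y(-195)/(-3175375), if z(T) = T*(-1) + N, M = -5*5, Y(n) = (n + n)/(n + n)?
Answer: 4495826471/11685075164000 ≈ 0.00038475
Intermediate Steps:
Y(n) = 1 (Y(n) = (2*n)/((2*n)) = (2*n)*(1/(2*n)) = 1)
M = -25
N = 625 (N = (-25)² = 625)
z(T) = 625 - T (z(T) = T*(-1) + 625 = -T + 625 = 625 - T)
z(2042)/(-3679904) + Y(-195)/(-3175375) = (625 - 1*2042)/(-3679904) + 1/(-3175375) = (625 - 2042)*(-1/3679904) + 1*(-1/3175375) = -1417*(-1/3679904) - 1/3175375 = 1417/3679904 - 1/3175375 = 4495826471/11685075164000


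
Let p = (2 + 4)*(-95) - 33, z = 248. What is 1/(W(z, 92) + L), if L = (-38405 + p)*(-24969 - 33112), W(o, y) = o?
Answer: 1/2265623896 ≈ 4.4138e-10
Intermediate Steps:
p = -603 (p = 6*(-95) - 33 = -570 - 33 = -603)
L = 2265623648 (L = (-38405 - 603)*(-24969 - 33112) = -39008*(-58081) = 2265623648)
1/(W(z, 92) + L) = 1/(248 + 2265623648) = 1/2265623896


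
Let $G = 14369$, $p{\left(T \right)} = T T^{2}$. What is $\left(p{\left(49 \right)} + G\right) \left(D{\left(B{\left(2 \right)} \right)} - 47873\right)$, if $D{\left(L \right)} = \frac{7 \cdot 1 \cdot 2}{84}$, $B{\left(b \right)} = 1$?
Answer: $-6320075711$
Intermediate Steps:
$p{\left(T \right)} = T^{3}$
$D{\left(L \right)} = \frac{1}{6}$ ($D{\left(L \right)} = 7 \cdot 2 \cdot \frac{1}{84} = 14 \cdot \frac{1}{84} = \frac{1}{6}$)
$\left(p{\left(49 \right)} + G\right) \left(D{\left(B{\left(2 \right)} \right)} - 47873\right) = \left(49^{3} + 14369\right) \left(\frac{1}{6} - 47873\right) = \left(117649 + 14369\right) \left(- \frac{287237}{6}\right) = 132018 \left(- \frac{287237}{6}\right) = -6320075711$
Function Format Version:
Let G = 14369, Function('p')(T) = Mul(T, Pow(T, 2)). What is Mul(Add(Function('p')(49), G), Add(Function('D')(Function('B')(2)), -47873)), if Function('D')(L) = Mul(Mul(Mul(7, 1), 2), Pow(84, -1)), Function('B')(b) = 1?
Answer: -6320075711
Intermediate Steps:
Function('p')(T) = Pow(T, 3)
Function('D')(L) = Rational(1, 6) (Function('D')(L) = Mul(Mul(7, 2), Rational(1, 84)) = Mul(14, Rational(1, 84)) = Rational(1, 6))
Mul(Add(Function('p')(49), G), Add(Function('D')(Function('B')(2)), -47873)) = Mul(Add(Pow(49, 3), 14369), Add(Rational(1, 6), -47873)) = Mul(Add(117649, 14369), Rational(-287237, 6)) = Mul(132018, Rational(-287237, 6)) = -6320075711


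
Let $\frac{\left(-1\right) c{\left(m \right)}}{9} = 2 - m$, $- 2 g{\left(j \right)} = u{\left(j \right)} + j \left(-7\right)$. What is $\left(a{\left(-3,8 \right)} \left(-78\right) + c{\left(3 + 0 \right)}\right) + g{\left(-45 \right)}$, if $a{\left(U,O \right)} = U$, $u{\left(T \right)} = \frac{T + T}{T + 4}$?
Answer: $\frac{6921}{82} \approx 84.402$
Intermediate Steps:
$u{\left(T \right)} = \frac{2 T}{4 + T}$
$g{\left(j \right)} = \frac{7 j}{2} - \frac{j}{4 + j}$ ($g{\left(j \right)} = - \frac{\frac{2 j}{4 + j} + j \left(-7\right)}{2} = - \frac{\frac{2 j}{4 + j} - 7 j}{2} = - \frac{- 7 j + \frac{2 j}{4 + j}}{2} = \frac{7 j}{2} - \frac{j}{4 + j}$)
$c{\left(m \right)} = -18 + 9 m$ ($c{\left(m \right)} = - 9 \left(2 - m\right) = -18 + 9 m$)
$\left(a{\left(-3,8 \right)} \left(-78\right) + c{\left(3 + 0 \right)}\right) + g{\left(-45 \right)} = \left(\left(-3\right) \left(-78\right) - \left(18 - 9 \left(3 + 0\right)\right)\right) + \frac{1}{2} \left(-45\right) \frac{1}{4 - 45} \left(26 + 7 \left(-45\right)\right) = \left(234 + \left(-18 + 9 \cdot 3\right)\right) + \frac{1}{2} \left(-45\right) \frac{1}{-41} \left(26 - 315\right) = \left(234 + \left(-18 + 27\right)\right) + \frac{1}{2} \left(-45\right) \left(- \frac{1}{41}\right) \left(-289\right) = \left(234 + 9\right) - \frac{13005}{82} = 243 - \frac{13005}{82} = \frac{6921}{82}$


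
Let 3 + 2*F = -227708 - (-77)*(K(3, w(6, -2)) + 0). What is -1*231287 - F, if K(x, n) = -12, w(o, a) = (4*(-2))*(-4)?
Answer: -233939/2 ≈ -1.1697e+5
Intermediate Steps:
w(o, a) = 32 (w(o, a) = -8*(-4) = 32)
F = -228635/2 (F = -3/2 + (-227708 - (-77)*(-12 + 0))/2 = -3/2 + (-227708 - (-77)*(-12))/2 = -3/2 + (-227708 - 1*924)/2 = -3/2 + (-227708 - 924)/2 = -3/2 + (½)*(-228632) = -3/2 - 114316 = -228635/2 ≈ -1.1432e+5)
-1*231287 - F = -1*231287 - 1*(-228635/2) = -231287 + 228635/2 = -233939/2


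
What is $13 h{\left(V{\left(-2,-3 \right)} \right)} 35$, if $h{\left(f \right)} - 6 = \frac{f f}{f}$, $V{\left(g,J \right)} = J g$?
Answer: $5460$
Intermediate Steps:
$h{\left(f \right)} = 6 + f$ ($h{\left(f \right)} = 6 + \frac{f f}{f} = 6 + \frac{f^{2}}{f} = 6 + f$)
$13 h{\left(V{\left(-2,-3 \right)} \right)} 35 = 13 \left(6 - -6\right) 35 = 13 \left(6 + 6\right) 35 = 13 \cdot 12 \cdot 35 = 156 \cdot 35 = 5460$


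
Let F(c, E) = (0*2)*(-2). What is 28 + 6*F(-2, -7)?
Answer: 28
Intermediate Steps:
F(c, E) = 0 (F(c, E) = 0*(-2) = 0)
28 + 6*F(-2, -7) = 28 + 6*0 = 28 + 0 = 28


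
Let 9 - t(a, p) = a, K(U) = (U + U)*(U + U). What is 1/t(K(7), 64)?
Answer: -1/187 ≈ -0.0053476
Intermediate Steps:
K(U) = 4*U² (K(U) = (2*U)*(2*U) = 4*U²)
t(a, p) = 9 - a
1/t(K(7), 64) = 1/(9 - 4*7²) = 1/(9 - 4*49) = 1/(9 - 1*196) = 1/(9 - 196) = 1/(-187) = -1/187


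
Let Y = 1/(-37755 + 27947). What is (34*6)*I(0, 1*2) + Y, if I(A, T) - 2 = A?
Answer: 4001663/9808 ≈ 408.00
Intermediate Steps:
I(A, T) = 2 + A
Y = -1/9808 (Y = 1/(-9808) = -1/9808 ≈ -0.00010196)
(34*6)*I(0, 1*2) + Y = (34*6)*(2 + 0) - 1/9808 = 204*2 - 1/9808 = 408 - 1/9808 = 4001663/9808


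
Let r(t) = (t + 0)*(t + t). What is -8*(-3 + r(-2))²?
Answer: -200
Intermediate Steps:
r(t) = 2*t² (r(t) = t*(2*t) = 2*t²)
-8*(-3 + r(-2))² = -8*(-3 + 2*(-2)²)² = -8*(-3 + 2*4)² = -8*(-3 + 8)² = -8*5² = -8*25 = -200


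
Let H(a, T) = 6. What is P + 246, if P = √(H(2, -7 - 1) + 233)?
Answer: 246 + √239 ≈ 261.46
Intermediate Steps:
P = √239 (P = √(6 + 233) = √239 ≈ 15.460)
P + 246 = √239 + 246 = 246 + √239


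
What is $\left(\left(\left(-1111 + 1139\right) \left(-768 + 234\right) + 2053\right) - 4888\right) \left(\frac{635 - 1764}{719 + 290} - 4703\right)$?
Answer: $\frac{84425212872}{1009} \approx 8.3672 \cdot 10^{7}$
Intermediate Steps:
$\left(\left(\left(-1111 + 1139\right) \left(-768 + 234\right) + 2053\right) - 4888\right) \left(\frac{635 - 1764}{719 + 290} - 4703\right) = \left(\left(28 \left(-534\right) + 2053\right) - 4888\right) \left(- \frac{1129}{1009} - 4703\right) = \left(\left(-14952 + 2053\right) - 4888\right) \left(\left(-1129\right) \frac{1}{1009} - 4703\right) = \left(-12899 - 4888\right) \left(- \frac{1129}{1009} - 4703\right) = \left(-17787\right) \left(- \frac{4746456}{1009}\right) = \frac{84425212872}{1009}$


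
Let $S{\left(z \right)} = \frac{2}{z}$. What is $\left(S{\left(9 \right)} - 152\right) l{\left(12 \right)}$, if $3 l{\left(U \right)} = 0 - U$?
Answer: $\frac{5464}{9} \approx 607.11$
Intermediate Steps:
$l{\left(U \right)} = - \frac{U}{3}$ ($l{\left(U \right)} = \frac{0 - U}{3} = \frac{\left(-1\right) U}{3} = - \frac{U}{3}$)
$\left(S{\left(9 \right)} - 152\right) l{\left(12 \right)} = \left(\frac{2}{9} - 152\right) \left(\left(- \frac{1}{3}\right) 12\right) = \left(2 \cdot \frac{1}{9} - 152\right) \left(-4\right) = \left(\frac{2}{9} - 152\right) \left(-4\right) = \left(- \frac{1366}{9}\right) \left(-4\right) = \frac{5464}{9}$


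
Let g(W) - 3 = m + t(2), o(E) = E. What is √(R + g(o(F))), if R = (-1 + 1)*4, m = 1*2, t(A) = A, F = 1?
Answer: √7 ≈ 2.6458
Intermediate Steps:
m = 2
g(W) = 7 (g(W) = 3 + (2 + 2) = 3 + 4 = 7)
R = 0 (R = 0*4 = 0)
√(R + g(o(F))) = √(0 + 7) = √7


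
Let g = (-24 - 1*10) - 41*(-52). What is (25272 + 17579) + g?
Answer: 44949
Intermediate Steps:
g = 2098 (g = (-24 - 10) + 2132 = -34 + 2132 = 2098)
(25272 + 17579) + g = (25272 + 17579) + 2098 = 42851 + 2098 = 44949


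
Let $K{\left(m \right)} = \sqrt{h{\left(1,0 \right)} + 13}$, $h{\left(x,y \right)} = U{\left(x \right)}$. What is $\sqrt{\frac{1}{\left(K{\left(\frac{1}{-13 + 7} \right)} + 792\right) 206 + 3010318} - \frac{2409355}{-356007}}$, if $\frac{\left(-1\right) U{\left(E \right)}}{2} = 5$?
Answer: $\frac{\sqrt{5444070555740533998 + 353391865139820 \sqrt{3}}}{712014 \sqrt{1586735 + 103 \sqrt{3}}} \approx 2.6015$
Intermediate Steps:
$U{\left(E \right)} = -10$ ($U{\left(E \right)} = \left(-2\right) 5 = -10$)
$h{\left(x,y \right)} = -10$
$K{\left(m \right)} = \sqrt{3}$ ($K{\left(m \right)} = \sqrt{-10 + 13} = \sqrt{3}$)
$\sqrt{\frac{1}{\left(K{\left(\frac{1}{-13 + 7} \right)} + 792\right) 206 + 3010318} - \frac{2409355}{-356007}} = \sqrt{\frac{1}{\left(\sqrt{3} + 792\right) 206 + 3010318} - \frac{2409355}{-356007}} = \sqrt{\frac{1}{\left(792 + \sqrt{3}\right) 206 + 3010318} - - \frac{2409355}{356007}} = \sqrt{\frac{1}{\left(163152 + 206 \sqrt{3}\right) + 3010318} + \frac{2409355}{356007}} = \sqrt{\frac{1}{3173470 + 206 \sqrt{3}} + \frac{2409355}{356007}} = \sqrt{\frac{2409355}{356007} + \frac{1}{3173470 + 206 \sqrt{3}}}$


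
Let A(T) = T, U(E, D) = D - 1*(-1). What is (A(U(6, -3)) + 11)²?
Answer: 81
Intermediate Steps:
U(E, D) = 1 + D (U(E, D) = D + 1 = 1 + D)
(A(U(6, -3)) + 11)² = ((1 - 3) + 11)² = (-2 + 11)² = 9² = 81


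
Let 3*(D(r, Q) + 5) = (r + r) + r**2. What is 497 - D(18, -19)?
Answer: 382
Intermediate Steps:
D(r, Q) = -5 + r**2/3 + 2*r/3 (D(r, Q) = -5 + ((r + r) + r**2)/3 = -5 + (2*r + r**2)/3 = -5 + (r**2 + 2*r)/3 = -5 + (r**2/3 + 2*r/3) = -5 + r**2/3 + 2*r/3)
497 - D(18, -19) = 497 - (-5 + (1/3)*18**2 + (2/3)*18) = 497 - (-5 + (1/3)*324 + 12) = 497 - (-5 + 108 + 12) = 497 - 1*115 = 497 - 115 = 382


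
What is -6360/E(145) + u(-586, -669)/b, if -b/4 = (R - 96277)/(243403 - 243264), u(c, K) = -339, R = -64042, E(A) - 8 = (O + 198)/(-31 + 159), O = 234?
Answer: -32632410891/58356116 ≈ -559.19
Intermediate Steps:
E(A) = 91/8 (E(A) = 8 + (234 + 198)/(-31 + 159) = 8 + 432/128 = 8 + 432*(1/128) = 8 + 27/8 = 91/8)
b = 641276/139 (b = -4*(-64042 - 96277)/(243403 - 243264) = -(-641276)/139 = -4*(-160319/139) = 641276/139 ≈ 4613.5)
-6360/E(145) + u(-586, -669)/b = -6360/91/8 - 339/641276/139 = -6360*8/91 - 339*139/641276 = -50880/91 - 47121/641276 = -32632410891/58356116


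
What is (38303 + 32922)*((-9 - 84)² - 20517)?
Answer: -845298300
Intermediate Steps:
(38303 + 32922)*((-9 - 84)² - 20517) = 71225*((-93)² - 20517) = 71225*(8649 - 20517) = 71225*(-11868) = -845298300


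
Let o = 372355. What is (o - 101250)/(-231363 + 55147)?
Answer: -271105/176216 ≈ -1.5385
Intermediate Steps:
(o - 101250)/(-231363 + 55147) = (372355 - 101250)/(-231363 + 55147) = 271105/(-176216) = 271105*(-1/176216) = -271105/176216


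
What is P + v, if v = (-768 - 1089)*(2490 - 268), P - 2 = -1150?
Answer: -4127402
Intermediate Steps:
P = -1148 (P = 2 - 1150 = -1148)
v = -4126254 (v = -1857*2222 = -4126254)
P + v = -1148 - 4126254 = -4127402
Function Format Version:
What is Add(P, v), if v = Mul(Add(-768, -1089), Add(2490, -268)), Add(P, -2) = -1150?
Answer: -4127402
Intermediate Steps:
P = -1148 (P = Add(2, -1150) = -1148)
v = -4126254 (v = Mul(-1857, 2222) = -4126254)
Add(P, v) = Add(-1148, -4126254) = -4127402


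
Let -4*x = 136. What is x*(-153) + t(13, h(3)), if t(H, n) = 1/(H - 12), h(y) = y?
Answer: 5203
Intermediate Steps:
x = -34 (x = -¼*136 = -34)
t(H, n) = 1/(-12 + H)
x*(-153) + t(13, h(3)) = -34*(-153) + 1/(-12 + 13) = 5202 + 1/1 = 5202 + 1 = 5203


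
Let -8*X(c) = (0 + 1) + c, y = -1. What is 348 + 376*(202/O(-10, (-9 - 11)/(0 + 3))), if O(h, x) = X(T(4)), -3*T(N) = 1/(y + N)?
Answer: -683220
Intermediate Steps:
T(N) = -1/(3*(-1 + N))
X(c) = -⅛ - c/8 (X(c) = -((0 + 1) + c)/8 = -(1 + c)/8 = -⅛ - c/8)
O(h, x) = -⅑ (O(h, x) = -⅛ - (-1)/(8*(-3 + 3*4)) = -⅛ - (-1)/(8*(-3 + 12)) = -⅛ - (-1)/(8*9) = -⅛ - ⅛*(-⅑) = -⅛ + 1/72 = -⅑)
348 + 376*(202/O(-10, (-9 - 11)/(0 + 3))) = 348 + 376*(202/(-⅑)) = 348 + 376*(202*(-9)) = 348 + 376*(-1818) = 348 - 683568 = -683220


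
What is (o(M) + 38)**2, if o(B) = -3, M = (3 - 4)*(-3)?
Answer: 1225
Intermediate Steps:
M = 3 (M = -1*(-3) = 3)
(o(M) + 38)**2 = (-3 + 38)**2 = 35**2 = 1225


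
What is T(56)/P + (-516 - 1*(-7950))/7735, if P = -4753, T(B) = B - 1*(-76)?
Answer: 4901826/5252065 ≈ 0.93331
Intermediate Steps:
T(B) = 76 + B (T(B) = B + 76 = 76 + B)
T(56)/P + (-516 - 1*(-7950))/7735 = (76 + 56)/(-4753) + (-516 - 1*(-7950))/7735 = 132*(-1/4753) + (-516 + 7950)*(1/7735) = -132/4753 + 7434*(1/7735) = -132/4753 + 1062/1105 = 4901826/5252065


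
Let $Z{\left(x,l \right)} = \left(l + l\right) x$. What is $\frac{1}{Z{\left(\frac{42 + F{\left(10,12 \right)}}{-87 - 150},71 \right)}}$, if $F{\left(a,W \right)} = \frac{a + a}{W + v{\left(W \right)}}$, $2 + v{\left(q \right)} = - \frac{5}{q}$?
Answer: $- \frac{1817}{47996} \approx -0.037857$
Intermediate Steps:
$v{\left(q \right)} = -2 - \frac{5}{q}$
$F{\left(a,W \right)} = \frac{2 a}{-2 + W - \frac{5}{W}}$ ($F{\left(a,W \right)} = \frac{a + a}{W - \left(2 + \frac{5}{W}\right)} = \frac{2 a}{-2 + W - \frac{5}{W}}$)
$Z{\left(x,l \right)} = 2 l x$
$\frac{1}{Z{\left(\frac{42 + F{\left(10,12 \right)}}{-87 - 150},71 \right)}} = \frac{1}{2 \cdot 71 \frac{42 - 24 \cdot 10 \frac{1}{5 - 12 \left(-2 + 12\right)}}{-87 - 150}} = \frac{1}{2 \cdot 71 \frac{42 - 24 \cdot 10 \frac{1}{5 - 12 \cdot 10}}{-237}} = \frac{1}{2 \cdot 71 \left(42 - 24 \cdot 10 \frac{1}{5 - 120}\right) \left(- \frac{1}{237}\right)} = \frac{1}{2 \cdot 71 \left(42 - 24 \cdot 10 \frac{1}{-115}\right) \left(- \frac{1}{237}\right)} = \frac{1}{2 \cdot 71 \left(42 - 24 \cdot 10 \left(- \frac{1}{115}\right)\right) \left(- \frac{1}{237}\right)} = \frac{1}{2 \cdot 71 \left(42 + \frac{48}{23}\right) \left(- \frac{1}{237}\right)} = \frac{1}{2 \cdot 71 \cdot \frac{1014}{23} \left(- \frac{1}{237}\right)} = \frac{1}{2 \cdot 71 \left(- \frac{338}{1817}\right)} = \frac{1}{- \frac{47996}{1817}} = - \frac{1817}{47996}$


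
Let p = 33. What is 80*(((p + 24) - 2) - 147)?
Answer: -7360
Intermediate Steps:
80*(((p + 24) - 2) - 147) = 80*(((33 + 24) - 2) - 147) = 80*((57 - 2) - 147) = 80*(55 - 147) = 80*(-92) = -7360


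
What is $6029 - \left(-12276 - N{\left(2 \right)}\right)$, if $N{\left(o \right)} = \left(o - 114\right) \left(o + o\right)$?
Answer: $17857$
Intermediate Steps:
$N{\left(o \right)} = 2 o \left(-114 + o\right)$ ($N{\left(o \right)} = \left(-114 + o\right) 2 o = 2 o \left(-114 + o\right)$)
$6029 - \left(-12276 - N{\left(2 \right)}\right) = 6029 - \left(-12276 - 2 \cdot 2 \left(-114 + 2\right)\right) = 6029 - \left(-12276 - 2 \cdot 2 \left(-112\right)\right) = 6029 - \left(-12276 - -448\right) = 6029 - \left(-12276 + 448\right) = 6029 - -11828 = 6029 + 11828 = 17857$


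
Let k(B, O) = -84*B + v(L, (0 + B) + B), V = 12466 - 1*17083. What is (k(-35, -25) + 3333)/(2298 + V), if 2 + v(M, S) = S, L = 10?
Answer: -2067/773 ≈ -2.6740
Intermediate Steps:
v(M, S) = -2 + S
V = -4617 (V = 12466 - 17083 = -4617)
k(B, O) = -2 - 82*B (k(B, O) = -84*B + (-2 + ((0 + B) + B)) = -84*B + (-2 + (B + B)) = -84*B + (-2 + 2*B) = -2 - 82*B)
(k(-35, -25) + 3333)/(2298 + V) = ((-2 - 82*(-35)) + 3333)/(2298 - 4617) = ((-2 + 2870) + 3333)/(-2319) = (2868 + 3333)*(-1/2319) = 6201*(-1/2319) = -2067/773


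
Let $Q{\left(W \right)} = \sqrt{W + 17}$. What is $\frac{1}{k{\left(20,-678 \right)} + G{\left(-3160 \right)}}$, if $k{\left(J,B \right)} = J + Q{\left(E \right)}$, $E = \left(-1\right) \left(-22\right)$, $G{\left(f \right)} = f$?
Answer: $- \frac{3140}{9859561} - \frac{\sqrt{39}}{9859561} \approx -0.00031911$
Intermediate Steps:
$E = 22$
$Q{\left(W \right)} = \sqrt{17 + W}$
$k{\left(J,B \right)} = J + \sqrt{39}$ ($k{\left(J,B \right)} = J + \sqrt{17 + 22} = J + \sqrt{39}$)
$\frac{1}{k{\left(20,-678 \right)} + G{\left(-3160 \right)}} = \frac{1}{\left(20 + \sqrt{39}\right) - 3160} = \frac{1}{-3140 + \sqrt{39}}$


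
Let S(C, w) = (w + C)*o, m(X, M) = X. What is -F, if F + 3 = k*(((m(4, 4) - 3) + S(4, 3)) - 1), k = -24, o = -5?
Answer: -837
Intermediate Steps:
S(C, w) = -5*C - 5*w (S(C, w) = (w + C)*(-5) = (C + w)*(-5) = -5*C - 5*w)
F = 837 (F = -3 - 24*(((4 - 3) + (-5*4 - 5*3)) - 1) = -3 - 24*((1 + (-20 - 15)) - 1) = -3 - 24*((1 - 35) - 1) = -3 - 24*(-34 - 1) = -3 - 24*(-35) = -3 + 840 = 837)
-F = -1*837 = -837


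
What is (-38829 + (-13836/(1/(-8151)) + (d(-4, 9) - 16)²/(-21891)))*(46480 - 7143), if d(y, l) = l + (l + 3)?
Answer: 97082003566453244/21891 ≈ 4.4348e+12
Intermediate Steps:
d(y, l) = 3 + 2*l (d(y, l) = l + (3 + l) = 3 + 2*l)
(-38829 + (-13836/(1/(-8151)) + (d(-4, 9) - 16)²/(-21891)))*(46480 - 7143) = (-38829 + (-13836/(1/(-8151)) + ((3 + 2*9) - 16)²/(-21891)))*(46480 - 7143) = (-38829 + (-13836/(-1/8151) + ((3 + 18) - 16)²*(-1/21891)))*39337 = (-38829 + (-13836*(-8151) + (21 - 16)²*(-1/21891)))*39337 = (-38829 + (112777236 + 5²*(-1/21891)))*39337 = (-38829 + (112777236 + 25*(-1/21891)))*39337 = (-38829 + (112777236 - 25/21891))*39337 = (-38829 + 2468806473251/21891)*39337 = (2467956467612/21891)*39337 = 97082003566453244/21891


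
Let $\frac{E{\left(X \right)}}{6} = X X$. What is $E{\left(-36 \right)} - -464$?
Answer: $8240$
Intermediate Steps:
$E{\left(X \right)} = 6 X^{2}$ ($E{\left(X \right)} = 6 X X = 6 X^{2}$)
$E{\left(-36 \right)} - -464 = 6 \left(-36\right)^{2} - -464 = 6 \cdot 1296 + 464 = 7776 + 464 = 8240$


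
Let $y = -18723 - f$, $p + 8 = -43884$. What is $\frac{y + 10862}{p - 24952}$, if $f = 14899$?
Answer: $\frac{5690}{17211} \approx 0.3306$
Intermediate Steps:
$p = -43892$ ($p = -8 - 43884 = -43892$)
$y = -33622$ ($y = -18723 - 14899 = -33622$)
$\frac{y + 10862}{p - 24952} = \frac{-33622 + 10862}{-43892 - 24952} = - \frac{22760}{-68844} = \left(-22760\right) \left(- \frac{1}{68844}\right) = \frac{5690}{17211}$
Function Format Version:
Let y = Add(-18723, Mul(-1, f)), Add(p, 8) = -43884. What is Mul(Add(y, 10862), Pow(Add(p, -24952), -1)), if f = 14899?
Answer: Rational(5690, 17211) ≈ 0.33060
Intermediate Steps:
p = -43892 (p = Add(-8, -43884) = -43892)
y = -33622 (y = Add(-18723, Mul(-1, 14899)) = Add(-18723, -14899) = -33622)
Mul(Add(y, 10862), Pow(Add(p, -24952), -1)) = Mul(Add(-33622, 10862), Pow(Add(-43892, -24952), -1)) = Mul(-22760, Pow(-68844, -1)) = Mul(-22760, Rational(-1, 68844)) = Rational(5690, 17211)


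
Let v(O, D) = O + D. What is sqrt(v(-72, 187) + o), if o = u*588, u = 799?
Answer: sqrt(469927) ≈ 685.51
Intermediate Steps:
v(O, D) = D + O
o = 469812 (o = 799*588 = 469812)
sqrt(v(-72, 187) + o) = sqrt((187 - 72) + 469812) = sqrt(115 + 469812) = sqrt(469927)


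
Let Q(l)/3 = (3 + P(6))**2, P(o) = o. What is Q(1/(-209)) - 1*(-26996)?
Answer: 27239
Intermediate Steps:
Q(l) = 243 (Q(l) = 3*(3 + 6)**2 = 3*9**2 = 3*81 = 243)
Q(1/(-209)) - 1*(-26996) = 243 - 1*(-26996) = 243 + 26996 = 27239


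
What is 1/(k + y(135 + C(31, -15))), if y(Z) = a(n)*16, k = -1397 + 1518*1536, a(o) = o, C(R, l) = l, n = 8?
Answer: 1/2330379 ≈ 4.2911e-7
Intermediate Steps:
k = 2330251 (k = -1397 + 2331648 = 2330251)
y(Z) = 128 (y(Z) = 8*16 = 128)
1/(k + y(135 + C(31, -15))) = 1/(2330251 + 128) = 1/2330379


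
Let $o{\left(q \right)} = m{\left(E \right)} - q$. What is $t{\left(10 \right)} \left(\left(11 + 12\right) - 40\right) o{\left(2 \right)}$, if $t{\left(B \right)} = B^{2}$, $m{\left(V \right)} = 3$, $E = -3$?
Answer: $-1700$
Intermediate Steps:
$o{\left(q \right)} = 3 - q$
$t{\left(10 \right)} \left(\left(11 + 12\right) - 40\right) o{\left(2 \right)} = 10^{2} \left(\left(11 + 12\right) - 40\right) \left(3 - 2\right) = 100 \left(23 - 40\right) \left(3 - 2\right) = 100 \left(-17\right) 1 = \left(-1700\right) 1 = -1700$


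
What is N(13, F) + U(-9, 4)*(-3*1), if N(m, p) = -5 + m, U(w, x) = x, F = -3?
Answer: -4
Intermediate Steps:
N(13, F) + U(-9, 4)*(-3*1) = (-5 + 13) + 4*(-3*1) = 8 + 4*(-3) = 8 - 12 = -4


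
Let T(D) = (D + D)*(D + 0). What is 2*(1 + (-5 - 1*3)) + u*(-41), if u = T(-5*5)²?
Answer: -64062514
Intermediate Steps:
T(D) = 2*D² (T(D) = (2*D)*D = 2*D²)
u = 1562500 (u = (2*(-5*5)²)² = (2*(-25)²)² = (2*625)² = 1250² = 1562500)
2*(1 + (-5 - 1*3)) + u*(-41) = 2*(1 + (-5 - 1*3)) + 1562500*(-41) = 2*(1 + (-5 - 3)) - 64062500 = 2*(1 - 8) - 64062500 = 2*(-7) - 64062500 = -14 - 64062500 = -64062514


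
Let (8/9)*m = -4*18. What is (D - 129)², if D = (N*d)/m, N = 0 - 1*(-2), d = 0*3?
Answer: 16641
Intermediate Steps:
d = 0
N = 2 (N = 0 + 2 = 2)
m = -81 (m = 9*(-4*18)/8 = (9/8)*(-72) = -81)
D = 0 (D = (2*0)/(-81) = 0*(-1/81) = 0)
(D - 129)² = (0 - 129)² = (-129)² = 16641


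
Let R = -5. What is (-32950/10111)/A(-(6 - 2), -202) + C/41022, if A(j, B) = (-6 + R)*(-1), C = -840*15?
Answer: -152947750/253472659 ≈ -0.60341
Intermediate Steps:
C = -12600
A(j, B) = 11 (A(j, B) = (-6 - 5)*(-1) = -11*(-1) = 11)
(-32950/10111)/A(-(6 - 2), -202) + C/41022 = -32950/10111/11 - 12600/41022 = -32950*1/10111*(1/11) - 12600*1/41022 = -32950/10111*1/11 - 700/2279 = -32950/111221 - 700/2279 = -152947750/253472659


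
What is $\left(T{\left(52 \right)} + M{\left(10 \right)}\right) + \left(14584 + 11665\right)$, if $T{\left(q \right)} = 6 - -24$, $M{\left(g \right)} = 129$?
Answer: $26408$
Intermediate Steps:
$T{\left(q \right)} = 30$ ($T{\left(q \right)} = 6 + 24 = 30$)
$\left(T{\left(52 \right)} + M{\left(10 \right)}\right) + \left(14584 + 11665\right) = \left(30 + 129\right) + \left(14584 + 11665\right) = 159 + 26249 = 26408$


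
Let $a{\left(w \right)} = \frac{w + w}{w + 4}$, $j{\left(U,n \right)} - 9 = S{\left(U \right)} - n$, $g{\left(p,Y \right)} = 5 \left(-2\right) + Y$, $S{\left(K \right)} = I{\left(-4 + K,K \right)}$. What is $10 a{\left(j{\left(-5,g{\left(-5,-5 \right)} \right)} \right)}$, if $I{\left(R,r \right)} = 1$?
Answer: $\frac{500}{29} \approx 17.241$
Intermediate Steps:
$S{\left(K \right)} = 1$
$g{\left(p,Y \right)} = -10 + Y$
$j{\left(U,n \right)} = 10 - n$ ($j{\left(U,n \right)} = 9 - \left(-1 + n\right) = 10 - n$)
$a{\left(w \right)} = \frac{2 w}{4 + w}$
$10 a{\left(j{\left(-5,g{\left(-5,-5 \right)} \right)} \right)} = 10 \frac{2 \left(10 - \left(-10 - 5\right)\right)}{4 + \left(10 - \left(-10 - 5\right)\right)} = 10 \frac{2 \left(10 - -15\right)}{4 + \left(10 - -15\right)} = 10 \frac{2 \left(10 + 15\right)}{4 + \left(10 + 15\right)} = 10 \cdot 2 \cdot 25 \frac{1}{4 + 25} = 10 \cdot 2 \cdot 25 \cdot \frac{1}{29} = 10 \cdot \frac{50}{29} = \frac{500}{29}$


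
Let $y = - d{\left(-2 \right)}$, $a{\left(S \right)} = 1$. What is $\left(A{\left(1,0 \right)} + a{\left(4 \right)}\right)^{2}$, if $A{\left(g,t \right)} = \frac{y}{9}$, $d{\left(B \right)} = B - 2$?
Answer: $\frac{169}{81} \approx 2.0864$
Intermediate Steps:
$d{\left(B \right)} = -2 + B$
$y = 4$ ($y = - (-2 - 2) = \left(-1\right) \left(-4\right) = 4$)
$A{\left(g,t \right)} = \frac{4}{9}$
$\left(A{\left(1,0 \right)} + a{\left(4 \right)}\right)^{2} = \left(\frac{4}{9} + 1\right)^{2} = \left(\frac{13}{9}\right)^{2} = \frac{169}{81}$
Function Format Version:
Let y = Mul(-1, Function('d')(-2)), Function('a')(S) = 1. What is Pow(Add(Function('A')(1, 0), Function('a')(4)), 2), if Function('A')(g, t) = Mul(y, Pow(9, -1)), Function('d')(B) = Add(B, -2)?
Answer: Rational(169, 81) ≈ 2.0864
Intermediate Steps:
Function('d')(B) = Add(-2, B)
y = 4 (y = Mul(-1, Add(-2, -2)) = Mul(-1, -4) = 4)
Function('A')(g, t) = Rational(4, 9) (Function('A')(g, t) = Mul(4, Pow(9, -1)) = Mul(4, Rational(1, 9)) = Rational(4, 9))
Pow(Add(Function('A')(1, 0), Function('a')(4)), 2) = Pow(Add(Rational(4, 9), 1), 2) = Pow(Rational(13, 9), 2) = Rational(169, 81)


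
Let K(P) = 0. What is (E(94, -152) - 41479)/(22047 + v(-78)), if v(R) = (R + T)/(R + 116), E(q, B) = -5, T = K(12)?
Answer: -131366/69809 ≈ -1.8818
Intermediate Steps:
T = 0
v(R) = R/(116 + R) (v(R) = (R + 0)/(R + 116) = R/(116 + R))
(E(94, -152) - 41479)/(22047 + v(-78)) = (-5 - 41479)/(22047 - 78/(116 - 78)) = -41484/(22047 - 78/38) = -41484/(22047 - 78*1/38) = -41484/(22047 - 39/19) = -41484/418854/19 = -41484*19/418854 = -131366/69809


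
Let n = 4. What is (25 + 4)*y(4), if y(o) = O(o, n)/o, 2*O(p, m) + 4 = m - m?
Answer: -29/2 ≈ -14.500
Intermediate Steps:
O(p, m) = -2 (O(p, m) = -2 + (m - m)/2 = -2 + (½)*0 = -2 + 0 = -2)
y(o) = -2/o
(25 + 4)*y(4) = (25 + 4)*(-2/4) = 29*(-2*¼) = 29*(-½) = -29/2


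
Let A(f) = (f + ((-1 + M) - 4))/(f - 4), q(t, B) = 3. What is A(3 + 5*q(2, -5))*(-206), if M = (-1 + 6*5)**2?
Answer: -12566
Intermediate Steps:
M = 841 (M = (-1 + 30)**2 = 29**2 = 841)
A(f) = (836 + f)/(-4 + f) (A(f) = (f + ((-1 + 841) - 4))/(f - 4) = (f + (840 - 4))/(-4 + f) = (f + 836)/(-4 + f) = (836 + f)/(-4 + f))
A(3 + 5*q(2, -5))*(-206) = ((836 + (3 + 5*3))/(-4 + (3 + 5*3)))*(-206) = ((836 + (3 + 15))/(-4 + (3 + 15)))*(-206) = ((836 + 18)/(-4 + 18))*(-206) = (854/14)*(-206) = ((1/14)*854)*(-206) = 61*(-206) = -12566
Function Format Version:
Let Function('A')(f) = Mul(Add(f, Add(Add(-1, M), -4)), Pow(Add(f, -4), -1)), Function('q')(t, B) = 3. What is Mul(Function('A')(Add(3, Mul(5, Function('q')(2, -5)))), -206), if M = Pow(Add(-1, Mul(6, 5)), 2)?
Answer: -12566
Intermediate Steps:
M = 841 (M = Pow(Add(-1, 30), 2) = Pow(29, 2) = 841)
Function('A')(f) = Mul(Pow(Add(-4, f), -1), Add(836, f)) (Function('A')(f) = Mul(Add(f, Add(Add(-1, 841), -4)), Pow(Add(f, -4), -1)) = Mul(Add(f, Add(840, -4)), Pow(Add(-4, f), -1)) = Mul(Add(f, 836), Pow(Add(-4, f), -1)) = Mul(Add(836, f), Pow(Add(-4, f), -1)) = Mul(Pow(Add(-4, f), -1), Add(836, f)))
Mul(Function('A')(Add(3, Mul(5, Function('q')(2, -5)))), -206) = Mul(Mul(Pow(Add(-4, Add(3, Mul(5, 3))), -1), Add(836, Add(3, Mul(5, 3)))), -206) = Mul(Mul(Pow(Add(-4, Add(3, 15)), -1), Add(836, Add(3, 15))), -206) = Mul(Mul(Pow(Add(-4, 18), -1), Add(836, 18)), -206) = Mul(Mul(Pow(14, -1), 854), -206) = Mul(Mul(Rational(1, 14), 854), -206) = Mul(61, -206) = -12566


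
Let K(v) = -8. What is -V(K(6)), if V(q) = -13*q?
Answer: -104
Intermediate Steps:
-V(K(6)) = -(-13)*(-8) = -1*104 = -104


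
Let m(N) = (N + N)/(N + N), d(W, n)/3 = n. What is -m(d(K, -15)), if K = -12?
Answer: -1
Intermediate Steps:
d(W, n) = 3*n
m(N) = 1 (m(N) = (2*N)/((2*N)) = (2*N)*(1/(2*N)) = 1)
-m(d(K, -15)) = -1*1 = -1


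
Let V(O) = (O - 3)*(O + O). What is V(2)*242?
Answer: -968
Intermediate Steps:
V(O) = 2*O*(-3 + O) (V(O) = (-3 + O)*(2*O) = 2*O*(-3 + O))
V(2)*242 = (2*2*(-3 + 2))*242 = (2*2*(-1))*242 = -4*242 = -968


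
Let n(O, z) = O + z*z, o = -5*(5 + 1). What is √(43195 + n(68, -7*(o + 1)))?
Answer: 2*√21118 ≈ 290.64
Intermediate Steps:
o = -30 (o = -5*6 = -30)
n(O, z) = O + z²
√(43195 + n(68, -7*(o + 1))) = √(43195 + (68 + (-7*(-30 + 1))²)) = √(43195 + (68 + (-7*(-29))²)) = √(43195 + (68 + 203²)) = √(43195 + (68 + 41209)) = √(43195 + 41277) = √84472 = 2*√21118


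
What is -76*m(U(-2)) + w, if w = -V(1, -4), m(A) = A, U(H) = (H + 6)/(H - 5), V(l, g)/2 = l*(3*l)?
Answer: 262/7 ≈ 37.429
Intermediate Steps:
V(l, g) = 6*l² (V(l, g) = 2*(l*(3*l)) = 2*(3*l²) = 6*l²)
U(H) = (6 + H)/(-5 + H)
w = -6 (w = -6*1² = -6 ≈ -6.0000)
-76*m(U(-2)) + w = -76*(6 - 2)/(-5 - 2) - 6 = -76*4/(-7) - 6 = -(-76)*4/7 - 6 = -76*(-4/7) - 6 = 304/7 - 6 = 262/7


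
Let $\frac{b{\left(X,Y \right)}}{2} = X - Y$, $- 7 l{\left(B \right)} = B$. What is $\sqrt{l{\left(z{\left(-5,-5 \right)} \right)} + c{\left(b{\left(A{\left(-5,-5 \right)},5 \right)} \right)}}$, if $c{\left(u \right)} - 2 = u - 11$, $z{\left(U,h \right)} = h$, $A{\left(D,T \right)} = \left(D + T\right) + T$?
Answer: $\frac{13 i \sqrt{14}}{7} \approx 6.9488 i$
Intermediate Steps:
$A{\left(D,T \right)} = D + 2 T$
$l{\left(B \right)} = - \frac{B}{7}$
$b{\left(X,Y \right)} = - 2 Y + 2 X$ ($b{\left(X,Y \right)} = 2 \left(X - Y\right) = - 2 Y + 2 X$)
$c{\left(u \right)} = -9 + u$ ($c{\left(u \right)} = 2 + \left(u - 11\right) = 2 + \left(-11 + u\right) = -9 + u$)
$\sqrt{l{\left(z{\left(-5,-5 \right)} \right)} + c{\left(b{\left(A{\left(-5,-5 \right)},5 \right)} \right)}} = \sqrt{\left(- \frac{1}{7}\right) \left(-5\right) + \left(-9 + \left(\left(-2\right) 5 + 2 \left(-5 + 2 \left(-5\right)\right)\right)\right)} = \sqrt{\frac{5}{7} + \left(-9 + \left(-10 + 2 \left(-5 - 10\right)\right)\right)} = \sqrt{\frac{5}{7} + \left(-9 + \left(-10 + 2 \left(-15\right)\right)\right)} = \sqrt{\frac{5}{7} - 49} = \sqrt{- \frac{338}{7}} = \frac{13 i \sqrt{14}}{7}$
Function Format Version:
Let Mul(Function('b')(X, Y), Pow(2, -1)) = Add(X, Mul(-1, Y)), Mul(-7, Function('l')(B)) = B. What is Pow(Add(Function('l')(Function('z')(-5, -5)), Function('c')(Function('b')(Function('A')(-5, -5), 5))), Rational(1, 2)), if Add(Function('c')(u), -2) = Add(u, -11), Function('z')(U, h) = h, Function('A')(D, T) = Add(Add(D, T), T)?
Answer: Mul(Rational(13, 7), I, Pow(14, Rational(1, 2))) ≈ Mul(6.9488, I)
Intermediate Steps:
Function('A')(D, T) = Add(D, Mul(2, T))
Function('l')(B) = Mul(Rational(-1, 7), B)
Function('b')(X, Y) = Add(Mul(-2, Y), Mul(2, X)) (Function('b')(X, Y) = Mul(2, Add(X, Mul(-1, Y))) = Add(Mul(-2, Y), Mul(2, X)))
Function('c')(u) = Add(-9, u) (Function('c')(u) = Add(2, Add(u, -11)) = Add(2, Add(-11, u)) = Add(-9, u))
Pow(Add(Function('l')(Function('z')(-5, -5)), Function('c')(Function('b')(Function('A')(-5, -5), 5))), Rational(1, 2)) = Pow(Add(Mul(Rational(-1, 7), -5), Add(-9, Add(Mul(-2, 5), Mul(2, Add(-5, Mul(2, -5)))))), Rational(1, 2)) = Pow(Add(Rational(5, 7), Add(-9, Add(-10, Mul(2, Add(-5, -10))))), Rational(1, 2)) = Pow(Add(Rational(5, 7), Add(-9, Add(-10, Mul(2, -15)))), Rational(1, 2)) = Pow(Add(Rational(5, 7), Add(-9, Add(-10, -30))), Rational(1, 2)) = Pow(Add(Rational(5, 7), Add(-9, -40)), Rational(1, 2)) = Pow(Add(Rational(5, 7), -49), Rational(1, 2)) = Pow(Rational(-338, 7), Rational(1, 2)) = Mul(Rational(13, 7), I, Pow(14, Rational(1, 2)))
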